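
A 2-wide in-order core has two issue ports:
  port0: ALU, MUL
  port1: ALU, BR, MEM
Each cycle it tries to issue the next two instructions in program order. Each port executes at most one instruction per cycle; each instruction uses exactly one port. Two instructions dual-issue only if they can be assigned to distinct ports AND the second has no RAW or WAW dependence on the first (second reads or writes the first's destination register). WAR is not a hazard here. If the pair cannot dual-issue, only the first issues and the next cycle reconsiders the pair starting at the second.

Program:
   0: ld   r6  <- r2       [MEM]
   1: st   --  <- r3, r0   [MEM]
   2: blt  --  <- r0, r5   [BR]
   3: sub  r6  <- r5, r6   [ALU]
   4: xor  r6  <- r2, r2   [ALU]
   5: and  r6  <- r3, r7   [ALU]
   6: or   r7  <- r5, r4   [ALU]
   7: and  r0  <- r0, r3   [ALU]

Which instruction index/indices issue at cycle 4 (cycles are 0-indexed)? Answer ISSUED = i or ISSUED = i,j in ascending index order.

c0: i0 ld  no-port MEM/MEM
c1: i1 st  no-port MEM/BR
c2: i2/i3 blt;sub  dual
c3: i4 xor  WAW r6
c4: i5/i6 and;or  dual
c5: i7 and  tail

ISSUED = 5,6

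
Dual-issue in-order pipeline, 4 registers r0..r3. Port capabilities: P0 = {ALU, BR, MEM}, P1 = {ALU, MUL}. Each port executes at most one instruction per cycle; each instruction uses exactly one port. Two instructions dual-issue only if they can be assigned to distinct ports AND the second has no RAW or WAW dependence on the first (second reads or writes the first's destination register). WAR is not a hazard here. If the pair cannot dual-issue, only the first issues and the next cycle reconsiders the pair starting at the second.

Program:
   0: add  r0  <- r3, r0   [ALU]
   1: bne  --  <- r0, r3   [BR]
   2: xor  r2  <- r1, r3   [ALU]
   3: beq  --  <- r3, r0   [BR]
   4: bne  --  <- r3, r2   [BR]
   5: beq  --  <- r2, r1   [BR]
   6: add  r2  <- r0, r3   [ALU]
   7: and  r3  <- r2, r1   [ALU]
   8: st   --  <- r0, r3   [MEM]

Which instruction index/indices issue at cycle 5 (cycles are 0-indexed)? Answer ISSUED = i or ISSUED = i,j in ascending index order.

ISSUED = 7

c0: i0 add.ALU  RAW r0
c1: i1+i2 bne.BR+xor.ALU  pair
c2: i3 beq.BR  no-port BR/BR
c3: i4 bne.BR  no-port BR/BR
c4: i5+i6 beq.BR+add.ALU  pair
c5: i7 and.ALU  RAW r3
c6: i8 st.MEM  tail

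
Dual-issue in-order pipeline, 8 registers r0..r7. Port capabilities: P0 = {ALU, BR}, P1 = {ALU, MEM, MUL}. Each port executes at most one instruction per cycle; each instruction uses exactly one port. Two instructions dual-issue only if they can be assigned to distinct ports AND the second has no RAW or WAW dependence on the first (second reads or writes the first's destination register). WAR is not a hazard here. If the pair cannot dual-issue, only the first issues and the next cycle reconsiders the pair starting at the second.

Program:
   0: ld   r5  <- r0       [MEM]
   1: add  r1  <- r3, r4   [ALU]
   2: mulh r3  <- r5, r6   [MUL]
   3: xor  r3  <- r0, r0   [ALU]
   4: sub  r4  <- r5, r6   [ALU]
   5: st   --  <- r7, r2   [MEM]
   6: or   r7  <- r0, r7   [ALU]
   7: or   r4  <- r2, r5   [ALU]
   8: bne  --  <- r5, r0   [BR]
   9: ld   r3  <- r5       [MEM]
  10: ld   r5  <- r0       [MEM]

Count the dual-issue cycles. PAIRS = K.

0. ld add @i0+i1  | pair
1. mulh @i2  | WAW r3
2. xor sub @i3+i4  | pair
3. st or @i5+i6  | pair
4. or bne @i7+i8  | pair
5. ld @i9  | no-port MEM/MEM
6. ld @i10  | tail

PAIRS = 4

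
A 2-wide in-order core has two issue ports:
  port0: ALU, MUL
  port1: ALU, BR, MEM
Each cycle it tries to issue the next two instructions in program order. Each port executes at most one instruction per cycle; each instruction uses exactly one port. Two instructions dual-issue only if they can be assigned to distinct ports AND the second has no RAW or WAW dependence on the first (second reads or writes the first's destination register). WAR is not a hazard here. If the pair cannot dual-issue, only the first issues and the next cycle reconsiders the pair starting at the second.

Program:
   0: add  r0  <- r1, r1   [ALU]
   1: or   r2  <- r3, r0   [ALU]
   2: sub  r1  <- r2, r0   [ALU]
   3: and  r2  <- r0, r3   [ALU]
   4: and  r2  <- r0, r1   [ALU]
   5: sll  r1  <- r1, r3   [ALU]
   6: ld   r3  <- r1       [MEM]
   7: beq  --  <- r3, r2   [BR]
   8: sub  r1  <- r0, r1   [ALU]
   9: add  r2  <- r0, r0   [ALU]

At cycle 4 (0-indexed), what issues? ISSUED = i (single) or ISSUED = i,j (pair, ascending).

ISSUED = 6

0. add.ALU @i0  | RAW r0
1. or.ALU @i1  | RAW r2
2. sub.ALU/and.ALU @i2+i3  | dual
3. and.ALU/sll.ALU @i4+i5  | dual
4. ld.MEM @i6  | no-port MEM/BR
5. beq.BR/sub.ALU @i7+i8  | dual
6. add.ALU @i9  | tail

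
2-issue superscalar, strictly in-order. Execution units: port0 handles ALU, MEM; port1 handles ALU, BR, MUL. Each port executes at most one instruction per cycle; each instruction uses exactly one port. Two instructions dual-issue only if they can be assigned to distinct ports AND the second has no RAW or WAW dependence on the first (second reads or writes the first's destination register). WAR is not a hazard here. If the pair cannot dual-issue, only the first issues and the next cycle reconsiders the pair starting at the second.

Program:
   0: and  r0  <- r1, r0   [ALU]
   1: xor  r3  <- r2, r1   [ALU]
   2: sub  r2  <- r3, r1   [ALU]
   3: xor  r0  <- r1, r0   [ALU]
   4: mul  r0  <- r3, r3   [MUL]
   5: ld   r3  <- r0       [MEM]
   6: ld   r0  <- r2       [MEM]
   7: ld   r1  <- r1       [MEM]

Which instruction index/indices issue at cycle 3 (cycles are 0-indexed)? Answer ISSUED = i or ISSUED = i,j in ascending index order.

  cy0 -> i0/i1 (and.ALU/xor.ALU) pair
  cy1 -> i2/i3 (sub.ALU/xor.ALU) pair
  cy2 -> i4 (mul.MUL) RAW r0
  cy3 -> i5 (ld.MEM) no-port MEM/MEM
  cy4 -> i6 (ld.MEM) no-port MEM/MEM
  cy5 -> i7 (ld.MEM) tail

ISSUED = 5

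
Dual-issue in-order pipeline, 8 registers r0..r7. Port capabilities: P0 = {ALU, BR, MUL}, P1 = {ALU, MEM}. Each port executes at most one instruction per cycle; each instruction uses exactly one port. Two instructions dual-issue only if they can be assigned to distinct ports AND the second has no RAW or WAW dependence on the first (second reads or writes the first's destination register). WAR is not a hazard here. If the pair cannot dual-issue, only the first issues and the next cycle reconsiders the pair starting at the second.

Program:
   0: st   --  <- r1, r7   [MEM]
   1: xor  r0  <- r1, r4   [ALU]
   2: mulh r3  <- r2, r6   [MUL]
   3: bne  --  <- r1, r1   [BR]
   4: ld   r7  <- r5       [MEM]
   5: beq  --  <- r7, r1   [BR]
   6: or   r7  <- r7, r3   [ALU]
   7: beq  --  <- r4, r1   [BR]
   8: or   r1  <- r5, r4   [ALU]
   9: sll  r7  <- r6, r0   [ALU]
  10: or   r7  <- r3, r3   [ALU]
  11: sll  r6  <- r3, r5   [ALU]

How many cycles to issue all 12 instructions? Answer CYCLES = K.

t=0 i0,i1:st;xor ; 2-wide
t=1 i2:mulh ; no-port MUL/BR
t=2 i3,i4:bne;ld ; 2-wide
t=3 i5,i6:beq;or ; 2-wide
t=4 i7,i8:beq;or ; 2-wide
t=5 i9:sll ; WAW r7
t=6 i10,i11:or;sll ; 2-wide

CYCLES = 7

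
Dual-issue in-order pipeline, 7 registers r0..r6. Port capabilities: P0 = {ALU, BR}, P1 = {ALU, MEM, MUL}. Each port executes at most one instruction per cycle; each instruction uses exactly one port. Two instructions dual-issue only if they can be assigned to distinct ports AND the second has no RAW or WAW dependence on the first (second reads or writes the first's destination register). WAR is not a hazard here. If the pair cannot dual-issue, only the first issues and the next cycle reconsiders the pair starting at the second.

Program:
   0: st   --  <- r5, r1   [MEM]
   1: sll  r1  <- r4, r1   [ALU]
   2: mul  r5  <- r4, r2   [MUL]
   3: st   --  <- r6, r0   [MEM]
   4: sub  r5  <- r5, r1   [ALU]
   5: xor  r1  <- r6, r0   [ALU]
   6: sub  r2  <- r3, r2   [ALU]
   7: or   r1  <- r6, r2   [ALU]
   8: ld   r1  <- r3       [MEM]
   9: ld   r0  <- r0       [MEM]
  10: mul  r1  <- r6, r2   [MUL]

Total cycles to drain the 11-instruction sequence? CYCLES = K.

0. st.MEM+sll.ALU @i0,i1  | pair
1. mul.MUL @i2  | no-port MUL/MEM
2. st.MEM+sub.ALU @i3,i4  | pair
3. xor.ALU+sub.ALU @i5,i6  | pair
4. or.ALU @i7  | WAW r1
5. ld.MEM @i8  | no-port MEM/MEM
6. ld.MEM @i9  | no-port MEM/MUL
7. mul.MUL @i10  | tail

CYCLES = 8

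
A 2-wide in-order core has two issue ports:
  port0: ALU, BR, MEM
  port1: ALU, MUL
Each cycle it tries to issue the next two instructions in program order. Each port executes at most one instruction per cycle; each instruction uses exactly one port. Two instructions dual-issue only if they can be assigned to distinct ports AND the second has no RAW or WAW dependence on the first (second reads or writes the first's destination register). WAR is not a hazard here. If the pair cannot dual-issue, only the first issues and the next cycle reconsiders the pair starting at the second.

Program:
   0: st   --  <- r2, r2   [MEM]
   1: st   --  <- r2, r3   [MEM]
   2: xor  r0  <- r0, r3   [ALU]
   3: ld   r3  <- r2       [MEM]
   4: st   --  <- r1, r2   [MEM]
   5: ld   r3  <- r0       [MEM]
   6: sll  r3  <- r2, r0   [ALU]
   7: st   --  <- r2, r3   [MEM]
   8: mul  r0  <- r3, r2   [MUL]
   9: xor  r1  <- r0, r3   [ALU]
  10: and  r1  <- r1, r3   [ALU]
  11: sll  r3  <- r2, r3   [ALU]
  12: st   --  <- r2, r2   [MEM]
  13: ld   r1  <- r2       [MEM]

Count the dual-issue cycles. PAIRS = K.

PAIRS = 3

#0 head=0: st i0 no-port MEM/MEM
#1 head=1: st/xor i1,i2 dual
#2 head=3: ld i3 no-port MEM/MEM
#3 head=4: st i4 no-port MEM/MEM
#4 head=5: ld i5 WAW r3
#5 head=6: sll i6 RAW r3
#6 head=7: st/mul i7,i8 dual
#7 head=9: xor i9 RAW+WAW r1
#8 head=10: and/sll i10,i11 dual
#9 head=12: st i12 no-port MEM/MEM
#10 head=13: ld i13 tail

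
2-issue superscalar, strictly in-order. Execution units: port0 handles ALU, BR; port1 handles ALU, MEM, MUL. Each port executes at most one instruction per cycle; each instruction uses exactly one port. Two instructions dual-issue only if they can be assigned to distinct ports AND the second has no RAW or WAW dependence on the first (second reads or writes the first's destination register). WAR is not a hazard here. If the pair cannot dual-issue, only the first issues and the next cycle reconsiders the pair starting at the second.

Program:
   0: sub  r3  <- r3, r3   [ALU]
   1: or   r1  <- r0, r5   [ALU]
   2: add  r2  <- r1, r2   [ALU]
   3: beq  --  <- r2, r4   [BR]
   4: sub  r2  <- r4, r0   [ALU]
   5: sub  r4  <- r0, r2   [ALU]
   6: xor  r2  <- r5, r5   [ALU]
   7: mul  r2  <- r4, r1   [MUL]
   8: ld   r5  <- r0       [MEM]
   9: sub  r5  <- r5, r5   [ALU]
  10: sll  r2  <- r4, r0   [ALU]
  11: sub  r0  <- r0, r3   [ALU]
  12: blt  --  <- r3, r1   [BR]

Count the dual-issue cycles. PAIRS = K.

[0] i0,i1  sub/or  -- pair
[1] i2  add  -- RAW r2
[2] i3,i4  beq/sub  -- pair
[3] i5,i6  sub/xor  -- pair
[4] i7  mul  -- no-port MUL/MEM
[5] i8  ld  -- RAW+WAW r5
[6] i9,i10  sub/sll  -- pair
[7] i11,i12  sub/blt  -- pair

PAIRS = 5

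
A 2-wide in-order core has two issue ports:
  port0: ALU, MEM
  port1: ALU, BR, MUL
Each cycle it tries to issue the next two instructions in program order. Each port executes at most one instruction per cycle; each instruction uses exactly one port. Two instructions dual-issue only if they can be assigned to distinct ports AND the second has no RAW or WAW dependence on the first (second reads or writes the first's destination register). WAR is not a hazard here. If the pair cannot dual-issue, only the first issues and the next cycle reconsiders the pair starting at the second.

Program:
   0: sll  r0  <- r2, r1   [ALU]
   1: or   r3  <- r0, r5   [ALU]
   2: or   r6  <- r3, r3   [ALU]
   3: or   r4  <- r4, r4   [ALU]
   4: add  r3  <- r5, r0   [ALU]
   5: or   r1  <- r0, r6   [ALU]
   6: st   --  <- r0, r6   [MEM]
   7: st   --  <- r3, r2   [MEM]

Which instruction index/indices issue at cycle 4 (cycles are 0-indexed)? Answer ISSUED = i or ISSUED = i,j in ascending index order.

  cy0 -> i0 (sll) RAW r0
  cy1 -> i1 (or) RAW r3
  cy2 -> i2,i3 (or+or) dual
  cy3 -> i4,i5 (add+or) dual
  cy4 -> i6 (st) no-port MEM/MEM
  cy5 -> i7 (st) tail

ISSUED = 6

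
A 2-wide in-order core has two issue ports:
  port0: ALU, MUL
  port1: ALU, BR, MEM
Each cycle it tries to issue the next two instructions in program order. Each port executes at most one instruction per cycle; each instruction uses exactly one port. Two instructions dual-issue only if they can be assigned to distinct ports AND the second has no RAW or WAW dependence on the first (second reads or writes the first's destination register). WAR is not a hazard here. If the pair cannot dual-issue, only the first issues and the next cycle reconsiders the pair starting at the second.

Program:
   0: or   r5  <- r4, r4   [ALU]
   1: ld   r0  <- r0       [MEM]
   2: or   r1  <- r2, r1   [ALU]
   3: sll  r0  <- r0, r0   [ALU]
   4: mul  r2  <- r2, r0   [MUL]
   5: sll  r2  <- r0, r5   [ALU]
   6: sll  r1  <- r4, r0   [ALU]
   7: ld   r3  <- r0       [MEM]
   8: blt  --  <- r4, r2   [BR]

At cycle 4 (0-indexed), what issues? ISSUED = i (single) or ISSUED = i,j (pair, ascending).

ISSUED = 7

t=0 i0/i1:or.ALU+ld.MEM ; 2-wide
t=1 i2/i3:or.ALU+sll.ALU ; 2-wide
t=2 i4:mul.MUL ; WAW r2
t=3 i5/i6:sll.ALU+sll.ALU ; 2-wide
t=4 i7:ld.MEM ; no-port MEM/BR
t=5 i8:blt.BR ; tail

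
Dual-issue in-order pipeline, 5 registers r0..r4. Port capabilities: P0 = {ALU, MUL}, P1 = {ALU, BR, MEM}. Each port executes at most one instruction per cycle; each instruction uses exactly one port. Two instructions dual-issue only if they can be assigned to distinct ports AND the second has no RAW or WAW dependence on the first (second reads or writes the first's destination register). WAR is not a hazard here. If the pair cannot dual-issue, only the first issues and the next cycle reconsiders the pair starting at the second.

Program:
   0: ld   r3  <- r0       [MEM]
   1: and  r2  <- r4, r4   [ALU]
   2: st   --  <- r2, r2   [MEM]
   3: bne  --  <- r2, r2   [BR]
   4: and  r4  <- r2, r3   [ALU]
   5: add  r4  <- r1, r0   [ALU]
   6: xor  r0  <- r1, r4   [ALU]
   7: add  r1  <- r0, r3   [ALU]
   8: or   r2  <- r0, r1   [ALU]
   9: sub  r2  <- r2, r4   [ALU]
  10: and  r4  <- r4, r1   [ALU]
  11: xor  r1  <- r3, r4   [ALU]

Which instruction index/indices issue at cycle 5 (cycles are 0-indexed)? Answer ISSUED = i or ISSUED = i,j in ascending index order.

ISSUED = 7

c0: i0/i1 ld.MEM and.ALU  dual
c1: i2 st.MEM  no-port MEM/BR
c2: i3/i4 bne.BR and.ALU  dual
c3: i5 add.ALU  RAW r4
c4: i6 xor.ALU  RAW r0
c5: i7 add.ALU  RAW r1
c6: i8 or.ALU  RAW+WAW r2
c7: i9/i10 sub.ALU and.ALU  dual
c8: i11 xor.ALU  tail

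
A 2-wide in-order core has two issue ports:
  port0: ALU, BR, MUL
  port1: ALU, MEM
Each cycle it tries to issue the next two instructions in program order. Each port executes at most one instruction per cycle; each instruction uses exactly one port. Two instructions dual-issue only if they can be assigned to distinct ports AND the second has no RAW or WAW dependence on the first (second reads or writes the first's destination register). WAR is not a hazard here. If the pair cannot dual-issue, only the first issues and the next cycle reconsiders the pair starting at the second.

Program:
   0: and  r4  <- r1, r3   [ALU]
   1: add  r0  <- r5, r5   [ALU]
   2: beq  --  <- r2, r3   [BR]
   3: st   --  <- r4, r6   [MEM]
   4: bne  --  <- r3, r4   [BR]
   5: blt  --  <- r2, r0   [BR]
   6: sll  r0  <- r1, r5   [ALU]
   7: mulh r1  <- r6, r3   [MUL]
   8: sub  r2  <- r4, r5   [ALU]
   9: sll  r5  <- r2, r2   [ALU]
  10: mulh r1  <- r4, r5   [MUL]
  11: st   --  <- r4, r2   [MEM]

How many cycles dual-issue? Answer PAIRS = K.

t=0 i0,i1:and;add ; pair
t=1 i2,i3:beq;st ; pair
t=2 i4:bne ; no-port BR/BR
t=3 i5,i6:blt;sll ; pair
t=4 i7,i8:mulh;sub ; pair
t=5 i9:sll ; RAW r5
t=6 i10,i11:mulh;st ; pair

PAIRS = 5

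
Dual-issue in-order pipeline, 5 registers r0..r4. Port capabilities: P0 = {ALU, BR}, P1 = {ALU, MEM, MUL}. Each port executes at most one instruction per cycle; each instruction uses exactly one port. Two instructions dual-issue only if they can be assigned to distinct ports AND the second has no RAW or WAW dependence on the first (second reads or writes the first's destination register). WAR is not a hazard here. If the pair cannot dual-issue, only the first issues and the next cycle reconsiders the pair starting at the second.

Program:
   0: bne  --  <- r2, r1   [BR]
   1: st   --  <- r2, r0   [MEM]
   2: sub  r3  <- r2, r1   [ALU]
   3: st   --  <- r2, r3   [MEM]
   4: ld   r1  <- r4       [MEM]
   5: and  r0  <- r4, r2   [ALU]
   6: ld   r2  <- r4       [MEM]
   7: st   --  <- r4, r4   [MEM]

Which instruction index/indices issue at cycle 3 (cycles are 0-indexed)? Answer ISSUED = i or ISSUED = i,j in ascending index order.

c0: i0/i1 bne.BR;st.MEM  pair
c1: i2 sub.ALU  RAW r3
c2: i3 st.MEM  no-port MEM/MEM
c3: i4/i5 ld.MEM;and.ALU  pair
c4: i6 ld.MEM  no-port MEM/MEM
c5: i7 st.MEM  tail

ISSUED = 4,5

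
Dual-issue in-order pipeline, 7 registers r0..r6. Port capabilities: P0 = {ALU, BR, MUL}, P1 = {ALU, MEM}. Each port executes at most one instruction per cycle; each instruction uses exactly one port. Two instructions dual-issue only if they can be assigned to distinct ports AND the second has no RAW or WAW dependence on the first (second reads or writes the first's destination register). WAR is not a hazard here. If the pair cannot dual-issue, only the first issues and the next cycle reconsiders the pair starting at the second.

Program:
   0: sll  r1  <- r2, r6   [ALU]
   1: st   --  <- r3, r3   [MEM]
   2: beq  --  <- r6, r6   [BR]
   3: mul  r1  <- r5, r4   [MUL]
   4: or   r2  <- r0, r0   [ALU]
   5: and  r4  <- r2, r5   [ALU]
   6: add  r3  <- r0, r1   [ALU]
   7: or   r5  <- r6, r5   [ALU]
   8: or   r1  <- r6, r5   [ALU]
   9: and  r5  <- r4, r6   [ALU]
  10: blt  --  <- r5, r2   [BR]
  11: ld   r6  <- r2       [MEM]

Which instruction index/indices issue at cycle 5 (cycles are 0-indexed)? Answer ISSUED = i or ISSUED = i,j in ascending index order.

ISSUED = 8,9

#0 head=0: sll+st i0/i1 dual
#1 head=2: beq i2 no-port BR/MUL
#2 head=3: mul+or i3/i4 dual
#3 head=5: and+add i5/i6 dual
#4 head=7: or i7 RAW r5
#5 head=8: or+and i8/i9 dual
#6 head=10: blt+ld i10/i11 dual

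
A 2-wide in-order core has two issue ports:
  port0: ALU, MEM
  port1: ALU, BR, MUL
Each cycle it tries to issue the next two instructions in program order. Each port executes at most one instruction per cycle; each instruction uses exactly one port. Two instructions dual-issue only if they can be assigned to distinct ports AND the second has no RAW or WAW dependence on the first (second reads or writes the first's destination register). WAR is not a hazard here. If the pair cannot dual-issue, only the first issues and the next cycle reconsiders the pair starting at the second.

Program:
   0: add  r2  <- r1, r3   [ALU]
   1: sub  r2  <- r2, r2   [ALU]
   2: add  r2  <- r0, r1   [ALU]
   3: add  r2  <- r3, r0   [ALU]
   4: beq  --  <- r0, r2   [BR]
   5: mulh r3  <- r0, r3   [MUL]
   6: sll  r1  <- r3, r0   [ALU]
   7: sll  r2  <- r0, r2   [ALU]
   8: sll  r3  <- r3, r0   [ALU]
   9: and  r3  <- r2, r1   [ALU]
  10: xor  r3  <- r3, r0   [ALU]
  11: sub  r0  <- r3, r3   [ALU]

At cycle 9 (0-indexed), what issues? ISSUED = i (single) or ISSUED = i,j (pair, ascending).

c0: i0 add  RAW+WAW r2
c1: i1 sub  WAW r2
c2: i2 add  WAW r2
c3: i3 add  RAW r2
c4: i4 beq  no-port BR/MUL
c5: i5 mulh  RAW r3
c6: i6+i7 sll;sll  dual
c7: i8 sll  WAW r3
c8: i9 and  RAW+WAW r3
c9: i10 xor  RAW r3
c10: i11 sub  tail

ISSUED = 10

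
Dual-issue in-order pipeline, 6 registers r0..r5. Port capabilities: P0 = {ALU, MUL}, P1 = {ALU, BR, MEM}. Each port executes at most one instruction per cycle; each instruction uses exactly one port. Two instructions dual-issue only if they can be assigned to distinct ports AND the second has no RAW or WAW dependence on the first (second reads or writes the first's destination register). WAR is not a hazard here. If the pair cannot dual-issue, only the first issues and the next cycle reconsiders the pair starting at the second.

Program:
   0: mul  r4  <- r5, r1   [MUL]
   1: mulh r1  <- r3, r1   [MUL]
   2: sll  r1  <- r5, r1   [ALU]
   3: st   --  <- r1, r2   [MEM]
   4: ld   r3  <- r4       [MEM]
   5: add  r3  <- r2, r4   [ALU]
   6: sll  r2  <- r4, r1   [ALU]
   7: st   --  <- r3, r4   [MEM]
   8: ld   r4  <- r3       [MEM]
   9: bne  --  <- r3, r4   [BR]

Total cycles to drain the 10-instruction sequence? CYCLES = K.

0. mul @i0  | no-port MUL/MUL
1. mulh @i1  | RAW+WAW r1
2. sll @i2  | RAW r1
3. st @i3  | no-port MEM/MEM
4. ld @i4  | WAW r3
5. add;sll @i5,i6  | pair
6. st @i7  | no-port MEM/MEM
7. ld @i8  | no-port MEM/BR
8. bne @i9  | tail

CYCLES = 9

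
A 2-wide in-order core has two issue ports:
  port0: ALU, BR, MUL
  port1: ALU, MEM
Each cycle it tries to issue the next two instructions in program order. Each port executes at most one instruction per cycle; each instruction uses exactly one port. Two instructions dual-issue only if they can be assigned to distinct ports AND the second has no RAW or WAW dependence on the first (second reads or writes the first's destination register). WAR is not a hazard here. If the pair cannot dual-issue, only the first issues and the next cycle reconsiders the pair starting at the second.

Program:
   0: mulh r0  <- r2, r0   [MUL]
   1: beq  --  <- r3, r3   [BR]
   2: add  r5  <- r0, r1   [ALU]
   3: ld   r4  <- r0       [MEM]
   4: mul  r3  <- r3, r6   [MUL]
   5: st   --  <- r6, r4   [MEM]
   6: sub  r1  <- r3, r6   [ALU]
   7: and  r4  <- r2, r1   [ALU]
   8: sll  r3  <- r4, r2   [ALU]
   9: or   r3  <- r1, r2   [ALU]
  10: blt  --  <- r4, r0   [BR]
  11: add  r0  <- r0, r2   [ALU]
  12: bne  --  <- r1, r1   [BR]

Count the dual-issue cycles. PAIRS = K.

PAIRS = 5

[0] i0  mulh  -- no-port MUL/BR
[1] i1+i2  beq add  -- dual
[2] i3+i4  ld mul  -- dual
[3] i5+i6  st sub  -- dual
[4] i7  and  -- RAW r4
[5] i8  sll  -- WAW r3
[6] i9+i10  or blt  -- dual
[7] i11+i12  add bne  -- dual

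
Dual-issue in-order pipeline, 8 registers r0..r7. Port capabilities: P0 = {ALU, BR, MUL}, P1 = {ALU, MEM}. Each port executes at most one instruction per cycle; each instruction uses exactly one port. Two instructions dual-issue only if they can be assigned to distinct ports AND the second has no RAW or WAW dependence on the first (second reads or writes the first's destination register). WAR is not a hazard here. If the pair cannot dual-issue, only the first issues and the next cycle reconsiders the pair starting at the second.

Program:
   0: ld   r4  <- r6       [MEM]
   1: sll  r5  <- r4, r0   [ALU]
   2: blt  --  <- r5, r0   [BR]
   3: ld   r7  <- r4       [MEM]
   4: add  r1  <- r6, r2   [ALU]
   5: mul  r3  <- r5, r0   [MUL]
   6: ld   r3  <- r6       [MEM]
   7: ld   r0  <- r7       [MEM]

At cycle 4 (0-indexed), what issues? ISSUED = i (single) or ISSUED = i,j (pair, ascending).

0. ld.MEM @i0  | RAW r4
1. sll.ALU @i1  | RAW r5
2. blt.BR;ld.MEM @i2/i3  | 2-wide
3. add.ALU;mul.MUL @i4/i5  | 2-wide
4. ld.MEM @i6  | no-port MEM/MEM
5. ld.MEM @i7  | tail

ISSUED = 6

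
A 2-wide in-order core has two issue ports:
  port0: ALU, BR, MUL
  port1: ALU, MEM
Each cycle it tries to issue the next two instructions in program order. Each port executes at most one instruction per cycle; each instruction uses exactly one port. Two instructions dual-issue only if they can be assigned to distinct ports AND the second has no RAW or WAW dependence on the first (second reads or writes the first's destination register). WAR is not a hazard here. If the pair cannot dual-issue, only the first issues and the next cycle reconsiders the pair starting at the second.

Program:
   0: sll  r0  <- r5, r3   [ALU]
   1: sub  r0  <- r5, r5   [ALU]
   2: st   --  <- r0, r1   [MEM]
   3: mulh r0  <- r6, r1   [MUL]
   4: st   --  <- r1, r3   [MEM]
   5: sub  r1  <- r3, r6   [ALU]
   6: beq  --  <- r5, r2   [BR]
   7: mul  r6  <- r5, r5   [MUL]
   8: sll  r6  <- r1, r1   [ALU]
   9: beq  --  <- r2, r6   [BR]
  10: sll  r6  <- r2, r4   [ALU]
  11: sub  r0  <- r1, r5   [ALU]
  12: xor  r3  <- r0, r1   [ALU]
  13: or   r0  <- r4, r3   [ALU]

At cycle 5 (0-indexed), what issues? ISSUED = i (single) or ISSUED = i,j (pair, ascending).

ISSUED = 7

  cy0 -> i0 (sll.ALU) WAW r0
  cy1 -> i1 (sub.ALU) RAW r0
  cy2 -> i2/i3 (st.MEM+mulh.MUL) pair
  cy3 -> i4/i5 (st.MEM+sub.ALU) pair
  cy4 -> i6 (beq.BR) no-port BR/MUL
  cy5 -> i7 (mul.MUL) WAW r6
  cy6 -> i8 (sll.ALU) RAW r6
  cy7 -> i9/i10 (beq.BR+sll.ALU) pair
  cy8 -> i11 (sub.ALU) RAW r0
  cy9 -> i12 (xor.ALU) RAW r3
  cy10 -> i13 (or.ALU) tail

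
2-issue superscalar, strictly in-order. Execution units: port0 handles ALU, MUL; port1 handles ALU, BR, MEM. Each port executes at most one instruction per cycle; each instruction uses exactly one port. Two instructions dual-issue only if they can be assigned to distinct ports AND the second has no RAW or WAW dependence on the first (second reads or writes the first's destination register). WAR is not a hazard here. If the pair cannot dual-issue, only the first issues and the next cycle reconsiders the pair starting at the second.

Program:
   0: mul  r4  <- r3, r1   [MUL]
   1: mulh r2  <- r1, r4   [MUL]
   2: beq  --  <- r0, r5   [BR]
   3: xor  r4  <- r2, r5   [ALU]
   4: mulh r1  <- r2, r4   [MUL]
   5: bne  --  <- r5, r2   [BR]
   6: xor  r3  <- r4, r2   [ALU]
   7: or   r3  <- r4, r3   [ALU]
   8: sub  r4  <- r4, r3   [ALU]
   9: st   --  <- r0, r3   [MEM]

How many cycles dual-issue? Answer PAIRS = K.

PAIRS = 3

t=0 i0:mul ; no-port MUL/MUL
t=1 i1&i2:mulh beq ; dual
t=2 i3:xor ; RAW r4
t=3 i4&i5:mulh bne ; dual
t=4 i6:xor ; RAW+WAW r3
t=5 i7:or ; RAW r3
t=6 i8&i9:sub st ; dual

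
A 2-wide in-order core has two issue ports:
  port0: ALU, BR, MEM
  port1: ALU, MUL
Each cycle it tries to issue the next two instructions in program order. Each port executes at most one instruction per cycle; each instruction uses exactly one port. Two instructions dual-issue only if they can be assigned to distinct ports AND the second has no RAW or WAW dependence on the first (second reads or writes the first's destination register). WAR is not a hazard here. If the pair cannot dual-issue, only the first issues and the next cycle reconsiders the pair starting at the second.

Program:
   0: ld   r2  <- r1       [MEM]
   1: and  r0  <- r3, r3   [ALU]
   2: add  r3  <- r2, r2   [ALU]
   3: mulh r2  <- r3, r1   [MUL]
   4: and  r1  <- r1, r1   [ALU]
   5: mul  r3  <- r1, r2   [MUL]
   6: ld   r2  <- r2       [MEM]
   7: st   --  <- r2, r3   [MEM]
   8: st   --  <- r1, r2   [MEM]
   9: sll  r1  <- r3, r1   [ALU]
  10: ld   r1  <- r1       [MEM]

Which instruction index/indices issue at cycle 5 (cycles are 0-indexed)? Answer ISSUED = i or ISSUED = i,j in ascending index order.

[0] i0,i1  ld.MEM and.ALU  -- 2-wide
[1] i2  add.ALU  -- RAW r3
[2] i3,i4  mulh.MUL and.ALU  -- 2-wide
[3] i5,i6  mul.MUL ld.MEM  -- 2-wide
[4] i7  st.MEM  -- no-port MEM/MEM
[5] i8,i9  st.MEM sll.ALU  -- 2-wide
[6] i10  ld.MEM  -- tail

ISSUED = 8,9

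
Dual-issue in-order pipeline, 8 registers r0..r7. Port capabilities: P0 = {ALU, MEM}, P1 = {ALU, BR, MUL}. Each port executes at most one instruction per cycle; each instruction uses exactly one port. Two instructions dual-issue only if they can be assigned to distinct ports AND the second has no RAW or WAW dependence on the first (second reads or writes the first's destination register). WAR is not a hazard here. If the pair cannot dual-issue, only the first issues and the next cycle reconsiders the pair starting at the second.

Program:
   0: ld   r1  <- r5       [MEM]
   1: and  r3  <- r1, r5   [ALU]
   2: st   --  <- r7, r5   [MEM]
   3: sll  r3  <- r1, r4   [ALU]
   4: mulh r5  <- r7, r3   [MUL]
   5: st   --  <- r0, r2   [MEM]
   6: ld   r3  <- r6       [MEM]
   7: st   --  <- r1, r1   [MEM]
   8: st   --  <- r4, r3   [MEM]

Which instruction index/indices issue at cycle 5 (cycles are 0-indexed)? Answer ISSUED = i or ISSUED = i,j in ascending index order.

  cy0 -> i0 (ld) RAW r1
  cy1 -> i1/i2 (and+st) dual
  cy2 -> i3 (sll) RAW r3
  cy3 -> i4/i5 (mulh+st) dual
  cy4 -> i6 (ld) no-port MEM/MEM
  cy5 -> i7 (st) no-port MEM/MEM
  cy6 -> i8 (st) tail

ISSUED = 7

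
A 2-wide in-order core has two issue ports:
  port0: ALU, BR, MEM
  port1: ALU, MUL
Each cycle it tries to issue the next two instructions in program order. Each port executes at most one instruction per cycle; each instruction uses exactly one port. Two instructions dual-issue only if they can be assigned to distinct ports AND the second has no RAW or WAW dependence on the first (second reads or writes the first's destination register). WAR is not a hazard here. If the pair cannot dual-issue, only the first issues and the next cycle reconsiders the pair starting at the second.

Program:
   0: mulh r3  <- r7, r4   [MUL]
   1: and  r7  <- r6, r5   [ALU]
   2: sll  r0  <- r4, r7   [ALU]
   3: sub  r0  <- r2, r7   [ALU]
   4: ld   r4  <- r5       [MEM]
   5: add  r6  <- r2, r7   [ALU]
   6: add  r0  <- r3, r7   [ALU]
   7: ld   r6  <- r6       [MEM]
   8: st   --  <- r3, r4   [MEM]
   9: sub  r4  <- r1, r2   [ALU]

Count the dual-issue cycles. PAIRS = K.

PAIRS = 4

#0 head=0: mulh+and i0/i1 pair
#1 head=2: sll i2 WAW r0
#2 head=3: sub+ld i3/i4 pair
#3 head=5: add+add i5/i6 pair
#4 head=7: ld i7 no-port MEM/MEM
#5 head=8: st+sub i8/i9 pair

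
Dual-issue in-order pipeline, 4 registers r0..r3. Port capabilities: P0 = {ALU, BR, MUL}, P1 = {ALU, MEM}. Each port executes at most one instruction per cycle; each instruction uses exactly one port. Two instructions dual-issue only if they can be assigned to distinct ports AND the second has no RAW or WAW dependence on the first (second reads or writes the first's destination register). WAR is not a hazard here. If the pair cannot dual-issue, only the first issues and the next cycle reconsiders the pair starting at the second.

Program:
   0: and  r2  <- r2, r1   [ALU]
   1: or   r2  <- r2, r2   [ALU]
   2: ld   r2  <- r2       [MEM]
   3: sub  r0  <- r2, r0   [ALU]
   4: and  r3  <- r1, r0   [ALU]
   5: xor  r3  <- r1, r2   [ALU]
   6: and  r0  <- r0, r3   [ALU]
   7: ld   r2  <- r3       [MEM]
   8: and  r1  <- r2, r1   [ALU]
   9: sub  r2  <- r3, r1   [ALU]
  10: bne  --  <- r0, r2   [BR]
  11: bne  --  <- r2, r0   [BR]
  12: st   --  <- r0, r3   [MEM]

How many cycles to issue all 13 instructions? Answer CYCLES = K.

CYCLES = 11

[0] i0  and  -- RAW+WAW r2
[1] i1  or  -- RAW+WAW r2
[2] i2  ld  -- RAW r2
[3] i3  sub  -- RAW r0
[4] i4  and  -- WAW r3
[5] i5  xor  -- RAW r3
[6] i6+i7  and+ld  -- pair
[7] i8  and  -- RAW r1
[8] i9  sub  -- RAW r2
[9] i10  bne  -- no-port BR/BR
[10] i11+i12  bne+st  -- pair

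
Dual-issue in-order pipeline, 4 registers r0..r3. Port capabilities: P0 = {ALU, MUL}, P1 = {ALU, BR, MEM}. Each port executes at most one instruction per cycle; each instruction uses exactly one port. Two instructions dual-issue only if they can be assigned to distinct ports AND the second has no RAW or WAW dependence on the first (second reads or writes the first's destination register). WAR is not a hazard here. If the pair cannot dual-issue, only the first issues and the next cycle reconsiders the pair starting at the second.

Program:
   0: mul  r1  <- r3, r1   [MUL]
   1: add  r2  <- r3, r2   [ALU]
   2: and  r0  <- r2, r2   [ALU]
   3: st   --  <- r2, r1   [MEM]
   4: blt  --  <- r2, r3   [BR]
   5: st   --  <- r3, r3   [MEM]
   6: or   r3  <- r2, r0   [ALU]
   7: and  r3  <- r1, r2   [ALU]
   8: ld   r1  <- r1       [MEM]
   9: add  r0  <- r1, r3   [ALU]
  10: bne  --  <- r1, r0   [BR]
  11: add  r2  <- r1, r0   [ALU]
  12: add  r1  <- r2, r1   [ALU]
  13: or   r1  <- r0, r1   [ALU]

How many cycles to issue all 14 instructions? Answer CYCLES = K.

t=0 i0+i1:mul.MUL+add.ALU ; pair
t=1 i2+i3:and.ALU+st.MEM ; pair
t=2 i4:blt.BR ; no-port BR/MEM
t=3 i5+i6:st.MEM+or.ALU ; pair
t=4 i7+i8:and.ALU+ld.MEM ; pair
t=5 i9:add.ALU ; RAW r0
t=6 i10+i11:bne.BR+add.ALU ; pair
t=7 i12:add.ALU ; RAW+WAW r1
t=8 i13:or.ALU ; tail

CYCLES = 9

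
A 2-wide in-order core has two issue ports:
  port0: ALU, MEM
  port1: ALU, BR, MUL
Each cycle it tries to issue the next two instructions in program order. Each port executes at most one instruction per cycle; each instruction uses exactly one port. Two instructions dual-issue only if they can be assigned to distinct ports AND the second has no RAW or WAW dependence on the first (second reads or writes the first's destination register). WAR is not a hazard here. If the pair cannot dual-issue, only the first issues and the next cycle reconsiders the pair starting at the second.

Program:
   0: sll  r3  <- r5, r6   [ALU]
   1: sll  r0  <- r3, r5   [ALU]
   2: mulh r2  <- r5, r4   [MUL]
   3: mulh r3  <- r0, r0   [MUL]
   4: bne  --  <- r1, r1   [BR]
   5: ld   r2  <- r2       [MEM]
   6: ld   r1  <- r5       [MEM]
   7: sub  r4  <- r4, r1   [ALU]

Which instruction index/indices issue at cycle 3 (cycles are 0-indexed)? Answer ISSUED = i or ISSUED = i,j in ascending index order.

[0] i0  sll.ALU  -- RAW r3
[1] i1+i2  sll.ALU mulh.MUL  -- 2-wide
[2] i3  mulh.MUL  -- no-port MUL/BR
[3] i4+i5  bne.BR ld.MEM  -- 2-wide
[4] i6  ld.MEM  -- RAW r1
[5] i7  sub.ALU  -- tail

ISSUED = 4,5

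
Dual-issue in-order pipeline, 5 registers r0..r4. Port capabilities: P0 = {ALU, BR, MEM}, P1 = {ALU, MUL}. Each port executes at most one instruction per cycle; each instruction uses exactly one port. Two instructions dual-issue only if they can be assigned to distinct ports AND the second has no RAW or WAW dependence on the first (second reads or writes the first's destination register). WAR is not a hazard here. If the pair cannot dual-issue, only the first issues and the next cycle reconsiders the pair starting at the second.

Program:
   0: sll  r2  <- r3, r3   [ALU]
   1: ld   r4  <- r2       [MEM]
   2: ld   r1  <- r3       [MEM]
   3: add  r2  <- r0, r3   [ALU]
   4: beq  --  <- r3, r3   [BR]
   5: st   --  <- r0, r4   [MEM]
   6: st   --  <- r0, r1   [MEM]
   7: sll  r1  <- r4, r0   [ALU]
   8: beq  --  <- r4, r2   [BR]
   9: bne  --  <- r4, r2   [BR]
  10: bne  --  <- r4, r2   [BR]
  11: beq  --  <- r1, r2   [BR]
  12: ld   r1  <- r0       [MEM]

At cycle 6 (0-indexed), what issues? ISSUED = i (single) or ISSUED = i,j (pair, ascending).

t=0 i0:sll.ALU ; RAW r2
t=1 i1:ld.MEM ; no-port MEM/MEM
t=2 i2,i3:ld.MEM add.ALU ; 2-wide
t=3 i4:beq.BR ; no-port BR/MEM
t=4 i5:st.MEM ; no-port MEM/MEM
t=5 i6,i7:st.MEM sll.ALU ; 2-wide
t=6 i8:beq.BR ; no-port BR/BR
t=7 i9:bne.BR ; no-port BR/BR
t=8 i10:bne.BR ; no-port BR/BR
t=9 i11:beq.BR ; no-port BR/MEM
t=10 i12:ld.MEM ; tail

ISSUED = 8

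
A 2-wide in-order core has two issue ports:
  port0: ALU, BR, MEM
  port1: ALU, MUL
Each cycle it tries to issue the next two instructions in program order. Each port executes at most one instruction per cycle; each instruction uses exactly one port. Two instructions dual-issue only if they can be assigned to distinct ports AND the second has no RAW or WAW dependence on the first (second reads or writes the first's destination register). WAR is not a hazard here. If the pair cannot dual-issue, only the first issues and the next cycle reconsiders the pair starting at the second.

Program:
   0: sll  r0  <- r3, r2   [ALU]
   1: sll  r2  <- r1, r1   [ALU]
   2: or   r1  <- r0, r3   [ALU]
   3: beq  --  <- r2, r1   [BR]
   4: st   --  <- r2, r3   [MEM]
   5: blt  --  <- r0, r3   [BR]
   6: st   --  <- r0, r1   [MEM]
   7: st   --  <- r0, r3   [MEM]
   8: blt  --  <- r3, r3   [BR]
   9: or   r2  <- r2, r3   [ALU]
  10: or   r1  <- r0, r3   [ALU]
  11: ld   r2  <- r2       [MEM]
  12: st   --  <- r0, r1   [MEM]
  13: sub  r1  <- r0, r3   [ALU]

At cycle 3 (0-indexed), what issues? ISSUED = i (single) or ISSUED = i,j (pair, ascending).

ISSUED = 4

t=0 i0&i1:sll;sll ; dual
t=1 i2:or ; RAW r1
t=2 i3:beq ; no-port BR/MEM
t=3 i4:st ; no-port MEM/BR
t=4 i5:blt ; no-port BR/MEM
t=5 i6:st ; no-port MEM/MEM
t=6 i7:st ; no-port MEM/BR
t=7 i8&i9:blt;or ; dual
t=8 i10&i11:or;ld ; dual
t=9 i12&i13:st;sub ; dual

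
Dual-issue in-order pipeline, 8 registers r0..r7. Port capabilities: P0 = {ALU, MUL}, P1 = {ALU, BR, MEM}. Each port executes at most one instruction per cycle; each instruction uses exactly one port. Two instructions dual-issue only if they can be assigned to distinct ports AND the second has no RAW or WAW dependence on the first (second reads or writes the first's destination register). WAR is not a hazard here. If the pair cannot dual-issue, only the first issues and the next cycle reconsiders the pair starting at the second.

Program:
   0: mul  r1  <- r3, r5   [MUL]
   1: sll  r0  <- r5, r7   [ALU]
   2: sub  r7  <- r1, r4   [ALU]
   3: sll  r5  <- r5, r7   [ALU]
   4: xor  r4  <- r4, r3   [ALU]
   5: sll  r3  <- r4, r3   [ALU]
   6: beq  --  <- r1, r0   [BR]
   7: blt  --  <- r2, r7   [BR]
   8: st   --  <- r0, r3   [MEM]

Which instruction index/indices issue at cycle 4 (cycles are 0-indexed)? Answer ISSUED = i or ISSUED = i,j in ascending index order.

ISSUED = 7

t=0 i0+i1:mul+sll ; dual
t=1 i2:sub ; RAW r7
t=2 i3+i4:sll+xor ; dual
t=3 i5+i6:sll+beq ; dual
t=4 i7:blt ; no-port BR/MEM
t=5 i8:st ; tail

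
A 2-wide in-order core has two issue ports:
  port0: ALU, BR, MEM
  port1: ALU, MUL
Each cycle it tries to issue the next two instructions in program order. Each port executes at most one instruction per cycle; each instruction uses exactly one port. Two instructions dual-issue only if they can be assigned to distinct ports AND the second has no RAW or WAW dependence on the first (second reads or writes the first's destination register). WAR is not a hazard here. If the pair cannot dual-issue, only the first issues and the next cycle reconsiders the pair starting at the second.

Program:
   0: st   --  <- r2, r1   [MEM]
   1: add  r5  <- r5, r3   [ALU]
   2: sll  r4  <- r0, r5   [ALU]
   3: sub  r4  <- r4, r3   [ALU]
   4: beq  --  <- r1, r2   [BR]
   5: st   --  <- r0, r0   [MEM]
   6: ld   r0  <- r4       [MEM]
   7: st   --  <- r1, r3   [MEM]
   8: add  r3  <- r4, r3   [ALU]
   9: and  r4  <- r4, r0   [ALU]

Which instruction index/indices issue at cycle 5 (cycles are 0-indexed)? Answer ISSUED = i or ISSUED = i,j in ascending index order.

  cy0 -> i0&i1 (st+add) 2-wide
  cy1 -> i2 (sll) RAW+WAW r4
  cy2 -> i3&i4 (sub+beq) 2-wide
  cy3 -> i5 (st) no-port MEM/MEM
  cy4 -> i6 (ld) no-port MEM/MEM
  cy5 -> i7&i8 (st+add) 2-wide
  cy6 -> i9 (and) tail

ISSUED = 7,8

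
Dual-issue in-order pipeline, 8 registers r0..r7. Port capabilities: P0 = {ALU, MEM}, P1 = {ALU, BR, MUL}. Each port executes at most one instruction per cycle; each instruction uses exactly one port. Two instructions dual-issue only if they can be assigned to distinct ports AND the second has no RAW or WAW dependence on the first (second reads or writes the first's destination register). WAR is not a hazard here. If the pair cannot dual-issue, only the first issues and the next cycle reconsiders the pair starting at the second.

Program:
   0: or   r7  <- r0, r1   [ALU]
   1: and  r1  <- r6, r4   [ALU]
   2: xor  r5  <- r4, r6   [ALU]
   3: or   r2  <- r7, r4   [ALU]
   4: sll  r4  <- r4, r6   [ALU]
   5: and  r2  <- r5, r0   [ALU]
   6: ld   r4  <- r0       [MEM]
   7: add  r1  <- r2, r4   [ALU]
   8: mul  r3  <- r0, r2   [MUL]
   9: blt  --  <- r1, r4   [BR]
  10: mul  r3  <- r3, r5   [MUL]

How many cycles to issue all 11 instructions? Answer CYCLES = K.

CYCLES = 7

t=0 i0/i1:or.ALU+and.ALU ; pair
t=1 i2/i3:xor.ALU+or.ALU ; pair
t=2 i4/i5:sll.ALU+and.ALU ; pair
t=3 i6:ld.MEM ; RAW r4
t=4 i7/i8:add.ALU+mul.MUL ; pair
t=5 i9:blt.BR ; no-port BR/MUL
t=6 i10:mul.MUL ; tail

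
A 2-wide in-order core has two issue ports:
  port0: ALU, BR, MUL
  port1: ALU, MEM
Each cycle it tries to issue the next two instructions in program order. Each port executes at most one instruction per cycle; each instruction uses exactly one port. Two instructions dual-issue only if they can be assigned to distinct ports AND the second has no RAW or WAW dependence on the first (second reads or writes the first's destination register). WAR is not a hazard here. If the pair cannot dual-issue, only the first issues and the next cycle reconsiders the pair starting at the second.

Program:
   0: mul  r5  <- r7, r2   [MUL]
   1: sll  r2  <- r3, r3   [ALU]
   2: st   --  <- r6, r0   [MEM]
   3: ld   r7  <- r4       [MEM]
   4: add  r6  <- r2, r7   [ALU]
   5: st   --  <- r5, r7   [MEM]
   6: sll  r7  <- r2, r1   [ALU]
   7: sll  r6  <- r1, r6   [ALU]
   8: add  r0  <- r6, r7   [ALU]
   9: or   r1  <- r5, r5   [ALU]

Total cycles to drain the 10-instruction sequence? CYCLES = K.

CYCLES = 6

c0: i0,i1 mul.MUL+sll.ALU  pair
c1: i2 st.MEM  no-port MEM/MEM
c2: i3 ld.MEM  RAW r7
c3: i4,i5 add.ALU+st.MEM  pair
c4: i6,i7 sll.ALU+sll.ALU  pair
c5: i8,i9 add.ALU+or.ALU  pair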